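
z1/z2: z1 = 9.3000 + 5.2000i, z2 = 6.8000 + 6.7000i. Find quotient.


Conjugate of z2 = 6.8000 - 6.7000i
Numerator: (9.3000 + 5.2000i)(6.8000 - 6.7000i) = 98.0800 - 26.9500i
Denominator: 6.8^2 + 6.7^2 = 91.13
Result = (98.0800 - 26.9500i)/91.13

1.0763 - 0.2957i


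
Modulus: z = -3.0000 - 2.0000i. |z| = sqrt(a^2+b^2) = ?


|z| = sqrt((-3)^2 + (-2)^2) = sqrt(9 + 4) = sqrt(13) = 3.6056

|z| = 3.6056


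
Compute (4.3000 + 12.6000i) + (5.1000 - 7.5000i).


Real: 4.3 + 5.1 = 9.4
Imag: 12.6 - 7.5 = 5.1

9.4000 + 5.1000i


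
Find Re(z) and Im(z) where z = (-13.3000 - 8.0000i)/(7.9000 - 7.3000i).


Multiply by conjugate: (-13.3000 - 8.0000i)(7.9000 + 7.3000i) / (7.9^2 + (-7.3)^2)
Numerator real = -13.3*7.9 - (8)*(-7.3) = -46.67
Numerator imag = -8*7.9 - (-13.3)*(-7.3) = -160.29
Denominator = 115.7
Re(z) = -46.67/115.7 = -0.4034
Im(z) = -160.29/115.7 = -1.3854

Re(z) = -0.4034, Im(z) = -1.3854


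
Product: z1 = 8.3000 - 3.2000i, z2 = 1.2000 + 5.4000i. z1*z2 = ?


Real = 8.3*1.2 - (-3.2)*5.4 = 9.96 - (-17.28) = 27.24
Imag = 8.3*5.4 + 1.2*(-3.2) = 44.82 - (3.84) = 40.98

27.2400 + 40.9800i


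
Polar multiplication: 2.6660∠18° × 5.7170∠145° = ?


r = 2.6660 * 5.7170 = 15.2415
theta = 18° + 145° = 163° = 163° (mod 360)

15.2415 cis(163°)


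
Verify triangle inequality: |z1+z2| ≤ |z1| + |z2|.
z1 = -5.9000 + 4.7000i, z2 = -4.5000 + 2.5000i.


|z1| = sqrt((-5.9)^2 + 4.7^2) = sqrt(56.9) = 7.5432
|z2| = sqrt((-4.5)^2 + 2.5^2) = sqrt(26.5) = 5.1478
z1+z2 = -10.4000 + 7.2000i
|z1+z2| = sqrt(160) = 12.6491
|z1|+|z2| = 7.5432 + 5.1478 = 12.6910

|z1+z2| = 12.6491 ≤ |z1|+|z2| = 12.6910 (verified)


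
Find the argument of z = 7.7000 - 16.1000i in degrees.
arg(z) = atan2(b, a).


Re = 7.7, Im = -16.1
arg = atan2(-16.1, 7.7) = -64.4400 degrees

arg(z) = -64.4400 degrees


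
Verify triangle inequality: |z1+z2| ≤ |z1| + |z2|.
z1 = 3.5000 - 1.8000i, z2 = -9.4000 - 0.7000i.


|z1| = sqrt(3.5^2 + (-1.8)^2) = sqrt(15.49) = 3.9357
|z2| = sqrt((-9.4)^2 + (-0.7)^2) = sqrt(88.85) = 9.4260
z1+z2 = -5.9000 - 2.5000i
|z1+z2| = sqrt(41.06) = 6.4078
|z1|+|z2| = 3.9357 + 9.4260 = 13.3617

|z1+z2| = 6.4078 ≤ |z1|+|z2| = 13.3617 (verified)


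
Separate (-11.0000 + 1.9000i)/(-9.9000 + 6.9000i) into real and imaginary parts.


Multiply by conjugate: (-11.0000 + 1.9000i)(-9.9000 - 6.9000i) / ((-9.9)^2 + 6.9^2)
Numerator real = -11*(-9.9) + 1.9*6.9 = 122.01
Numerator imag = 1.9*(-9.9) - (-11)*6.9 = 57.09
Denominator = 145.62
Re(z) = 122.01/145.62 = 0.8379
Im(z) = 57.09/145.62 = 0.3920

Re(z) = 0.8379, Im(z) = 0.3920


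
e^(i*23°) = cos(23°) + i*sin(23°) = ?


cos(23°) = 0.9205
sin(23°) = 0.3907

e^(i*23°) = 0.9205 + 0.3907i


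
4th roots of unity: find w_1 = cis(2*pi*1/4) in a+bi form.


Angle = 360*1/4 = 90°
a = cos(90°) = 0
b = sin(90°) = 1.0000

0 + 1.0000i


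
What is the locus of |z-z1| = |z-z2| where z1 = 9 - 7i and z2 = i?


Equal distances means the locus is the perpendicular bisector of z1 and z2.
Midpoint = ((9+0)/2, (-7+1)/2) = (4.5000, -3.0000)

Perpendicular bisector through (4.5000, -3.0000)


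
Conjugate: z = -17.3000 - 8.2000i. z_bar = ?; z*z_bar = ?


z_bar = -17.3000 + 8.2000i
z*z_bar = (-17.3)^2 + (-8.2)^2 = 299.29 + 67.24 = 366.53

z_bar = -17.3000 + 8.2000i, z*z_bar = 366.53


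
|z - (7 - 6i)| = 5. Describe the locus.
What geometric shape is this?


|z - z0| = r is a circle with center z0 and radius r.
Center = (7, -6), radius = 5

Circle with center (7, -6) and radius 5


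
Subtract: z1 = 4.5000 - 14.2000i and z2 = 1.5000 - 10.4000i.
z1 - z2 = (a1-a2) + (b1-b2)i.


Real: 4.5 - 1.5 = 3
Imag: -14.2 + 10.4 = -3.8

3.0000 - 3.8000i


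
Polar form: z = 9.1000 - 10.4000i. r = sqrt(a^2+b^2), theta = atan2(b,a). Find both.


r = sqrt(82.81+108.16) = sqrt(190.97) = 13.8192
theta = atan2(-10.4, 9.1) = -48.8141 degrees

r = 13.8192, theta = -48.8141 degrees


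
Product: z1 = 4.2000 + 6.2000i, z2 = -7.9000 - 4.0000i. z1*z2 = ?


Real = 4.2*(-7.9) - 6.2*(-4) = -33.18 - (-24.8) = -8.38
Imag = 4.2*(-4) - (7.9)*6.2 = -16.8 - (48.98) = -65.78

-8.3800 - 65.7800i


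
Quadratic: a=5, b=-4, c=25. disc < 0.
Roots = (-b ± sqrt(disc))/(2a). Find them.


disc = (-4)^2 - 4*5*25 = 16 - 500 = -484
sqrt(|disc|) = sqrt(484) = 22.0000
Real part = 4/(2*5) = 0.4000
Imag part = 22.0000/(2*5) = 2.2000

0.4000 ± 2.2000i


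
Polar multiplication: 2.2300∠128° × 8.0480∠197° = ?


r = 2.2300 * 8.0480 = 17.9470
theta = 128° + 197° = 325° = 325° (mod 360)

17.9470 cis(325°)


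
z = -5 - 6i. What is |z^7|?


|z| = sqrt(25+36) = sqrt(61) = 7.8102
|z^7| = |z|^7 = (sqrt(61))^7 = 61^3 * sqrt(61) = 226981*sqrt(61)

|z^7| = 226981*sqrt(61) ≈ 1772778.2817


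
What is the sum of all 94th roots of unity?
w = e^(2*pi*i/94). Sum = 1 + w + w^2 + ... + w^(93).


The sum of all 94th roots of unity is 0.
Geometric series: (1 - w^94)/(1 - w) = (1-1)/(1-w) = 0 since w^94 = 1, w ≠ 1.
Alternatively: coefficient of z^93 in z^94 - 1 is 0.

0


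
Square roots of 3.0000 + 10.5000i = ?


|z| = sqrt(9+110.25) = 10.9202
sqrt((|z|+a)/2) = sqrt((10.9202+3)/2) = sqrt(6.9601) = 2.6382
sqrt((|z|-a)/2) = sqrt((10.9202-3)/2) = sqrt(3.9601) = 1.9900

±(2.6382 + 1.9900i) i.e. 2.6382 + 1.9900i and -2.6382 - 1.9900i


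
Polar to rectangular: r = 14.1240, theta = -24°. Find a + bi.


a = 14.1240*cos(-24°) = 14.1240*0.913545 = 12.9029
b = 14.1240*sin(-24°) = 14.1240*(-0.4067366) = -5.7447

12.9029 - 5.7447i


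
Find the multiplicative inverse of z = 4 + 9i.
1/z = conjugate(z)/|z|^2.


|z|^2 = 16+81 = 97
1/z = (4 - 9i)/97

1/z = 0.0412 - 0.0928i


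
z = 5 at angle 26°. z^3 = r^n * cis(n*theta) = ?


r^3 = 5^3 = 125
n*theta = 3*26° = 78° = 78° (mod 360)
a = 125*cos(78°) = 25.9890
b = 125*sin(78°) = 122.2685

125 cis(78°) = 25.9890 + 122.2685i


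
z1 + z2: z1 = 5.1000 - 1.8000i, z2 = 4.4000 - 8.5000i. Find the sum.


Real: 5.1 + 4.4 = 9.5
Imag: -1.8 - 8.5 = -10.3

9.5000 - 10.3000i


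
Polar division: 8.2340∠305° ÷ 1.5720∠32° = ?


r = 8.2340 / 1.5720 = 5.2379
theta = 305° - 32° = 273° = 273° (mod 360)

5.2379 cis(273°)


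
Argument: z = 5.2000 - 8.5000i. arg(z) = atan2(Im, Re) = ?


Re = 5.2, Im = -8.5
arg = atan2(-8.5, 5.2) = -58.5432 degrees

arg(z) = -58.5432 degrees


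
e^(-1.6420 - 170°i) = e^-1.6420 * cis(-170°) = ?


e^-1.6420 = 0.1936
cos(-170°) = -0.9848
sin(-170°) = -0.1736
Real = 0.1936*(-0.9848) = -0.1907
Imag = 0.1936*(-0.1736) = -0.0336

-0.1907 - 0.0336i


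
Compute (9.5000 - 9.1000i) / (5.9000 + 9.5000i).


Conjugate of z2 = 5.9000 - 9.5000i
Numerator: (9.5000 - 9.1000i)(5.9000 - 9.5000i) = -30.4000 - 143.9400i
Denominator: 5.9^2 + 9.5^2 = 125.06
Result = (-30.4000 - 143.9400i)/125.06

-0.2431 - 1.1510i


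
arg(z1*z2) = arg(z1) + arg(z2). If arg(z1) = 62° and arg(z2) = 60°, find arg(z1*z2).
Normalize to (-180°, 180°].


arg(z1*z2) = 62° + 60° = 122°
Normalized to (-180°, 180°]: 122°

122°


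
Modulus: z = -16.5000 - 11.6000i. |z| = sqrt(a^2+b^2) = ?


|z| = sqrt((-16.5)^2 + (-11.6)^2) = sqrt(272.25 + 134.56) = sqrt(406.81) = 20.1695

|z| = 20.1695


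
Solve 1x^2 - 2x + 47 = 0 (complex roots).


disc = (-2)^2 - 4*1*47 = 4 - 188 = -184
sqrt(|disc|) = sqrt(184) = 13.5647
Real part = 2/(2*1) = 1.0000
Imag part = 13.5647/(2*1) = 6.7823

1.0000 ± 6.7823i


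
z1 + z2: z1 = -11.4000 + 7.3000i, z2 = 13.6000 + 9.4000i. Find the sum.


Real: -11.4 + 13.6 = 2.2
Imag: 7.3 + 9.4 = 16.7

2.2000 + 16.7000i


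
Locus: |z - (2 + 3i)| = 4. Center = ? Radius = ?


|z - z0| = r is a circle with center z0 and radius r.
Center = (2, 3), radius = 4

Circle with center (2, 3) and radius 4


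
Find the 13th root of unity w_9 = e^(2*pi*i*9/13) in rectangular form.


Angle = 360*9/13 = 249.2308°
a = cos(249.2308°) = -0.3546
b = sin(249.2308°) = -0.9350

-0.3546 - 0.9350i


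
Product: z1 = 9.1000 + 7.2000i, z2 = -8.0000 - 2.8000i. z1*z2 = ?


Real = 9.1*(-8) - 7.2*(-2.8) = -72.8 - (-20.16) = -52.64
Imag = 9.1*(-2.8) - (8)*7.2 = -25.48 - (57.6) = -83.08

-52.6400 - 83.0800i


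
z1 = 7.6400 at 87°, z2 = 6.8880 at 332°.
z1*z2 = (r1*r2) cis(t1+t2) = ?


r = 7.6400 * 6.8880 = 52.6243
theta = 87° + 332° = 419° = 59° (mod 360)

52.6243 cis(59°)


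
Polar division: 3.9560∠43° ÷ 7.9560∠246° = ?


r = 3.9560 / 7.9560 = 0.4972
theta = 43° - 246° = -203° = 157° (mod 360)

0.4972 cis(157°)


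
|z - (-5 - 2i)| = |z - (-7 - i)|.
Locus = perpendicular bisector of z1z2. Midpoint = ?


Equal distances means the locus is the perpendicular bisector of z1 and z2.
Midpoint = ((-5+(-7))/2, (-2+(-1))/2) = (-6.0000, -1.5000)

Perpendicular bisector through (-6.0000, -1.5000)


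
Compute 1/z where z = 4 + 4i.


|z|^2 = 16+16 = 32
1/z = (4 - 4i)/32

1/z = 0.1250 - 0.1250i


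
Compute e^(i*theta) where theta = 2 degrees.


cos(2°) = 0.9994
sin(2°) = 0.0349

e^(i*2°) = 0.9994 + 0.0349i


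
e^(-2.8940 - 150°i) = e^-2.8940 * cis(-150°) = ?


e^-2.8940 = 0.05535
cos(-150°) = -0.866
sin(-150°) = -0.5
Real = 0.05535*(-0.866) = -0.0479
Imag = 0.05535*(-0.5) = -0.0277

-0.0479 - 0.0277i


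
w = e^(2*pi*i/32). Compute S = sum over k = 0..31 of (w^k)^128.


The roots are w_k = w^k with w = e^(2*pi*i/32), and (w^k)^128 = (w^128)^k.
So S = 1 + u + u^2 + ... + u^(31) with u = w^128.
128 = 4*32 + 0, so 128 is a multiple of 32 and u = (w^32)^4 = 1.
Every one of the 32 terms equals 1: S = 32

S = 32


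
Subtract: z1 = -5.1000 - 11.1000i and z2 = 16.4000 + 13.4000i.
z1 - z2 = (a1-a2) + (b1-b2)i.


Real: -5.1 - 16.4 = -21.5
Imag: -11.1 - 13.4 = -24.5

-21.5000 - 24.5000i


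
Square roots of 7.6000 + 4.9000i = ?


|z| = sqrt(57.76+24.01) = 9.0427
sqrt((|z|+a)/2) = sqrt((9.0427+7.6)/2) = sqrt(8.3213) = 2.8847
sqrt((|z|-a)/2) = sqrt((9.0427-7.6)/2) = sqrt(0.7213) = 0.8493

±(2.8847 + 0.8493i) i.e. 2.8847 + 0.8493i and -2.8847 - 0.8493i


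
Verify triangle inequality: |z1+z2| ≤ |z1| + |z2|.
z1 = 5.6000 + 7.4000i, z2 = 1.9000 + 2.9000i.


|z1| = sqrt(5.6^2 + 7.4^2) = sqrt(86.12) = 9.2801
|z2| = sqrt(1.9^2 + 2.9^2) = sqrt(12.02) = 3.4670
z1+z2 = 7.5000 + 10.3000i
|z1+z2| = sqrt(162.34) = 12.7413
|z1|+|z2| = 9.2801 + 3.4670 = 12.7471

|z1+z2| = 12.7413 ≤ |z1|+|z2| = 12.7471 (verified)


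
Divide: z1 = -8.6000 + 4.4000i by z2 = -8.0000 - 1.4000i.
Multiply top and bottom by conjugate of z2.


Conjugate of z2 = -8.0000 + 1.4000i
Numerator: (-8.6000 + 4.4000i)(-8.0000 + 1.4000i) = 62.6400 - 47.2400i
Denominator: (-8)^2 + (-1.4)^2 = 65.96
Result = (62.6400 - 47.2400i)/65.96

0.9497 - 0.7162i


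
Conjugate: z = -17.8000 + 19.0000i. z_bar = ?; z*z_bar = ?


z_bar = -17.8000 - 19.0000i
z*z_bar = (-17.8)^2 + 19^2 = 316.84 + 361 = 677.84

z_bar = -17.8000 - 19.0000i, z*z_bar = 677.84


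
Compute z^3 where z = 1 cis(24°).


r^3 = 1^3 = 1
n*theta = 3*24° = 72° = 72° (mod 360)
a = 1*cos(72°) = 0.3090
b = 1*sin(72°) = 0.9511

1 cis(72°) = 0.3090 + 0.9511i


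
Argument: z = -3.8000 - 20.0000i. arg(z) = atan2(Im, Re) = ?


Re = -3.8, Im = -20
arg = atan2(-20, -3.8) = -100.7580 degrees

arg(z) = -100.7580 degrees


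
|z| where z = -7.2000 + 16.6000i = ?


|z| = sqrt((-7.2)^2 + 16.6^2) = sqrt(51.84 + 275.56) = sqrt(327.4) = 18.0942

|z| = 18.0942


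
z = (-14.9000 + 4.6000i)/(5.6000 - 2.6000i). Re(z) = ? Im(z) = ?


Multiply by conjugate: (-14.9000 + 4.6000i)(5.6000 + 2.6000i) / (5.6^2 + (-2.6)^2)
Numerator real = -14.9*5.6 + 4.6*(-2.6) = -95.4
Numerator imag = 4.6*5.6 - (-14.9)*(-2.6) = -12.98
Denominator = 38.12
Re(z) = -95.4/38.12 = -2.5026
Im(z) = -12.98/38.12 = -0.3405

Re(z) = -2.5026, Im(z) = -0.3405


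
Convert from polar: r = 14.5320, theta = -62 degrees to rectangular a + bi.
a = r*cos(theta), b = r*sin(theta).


a = 14.5320*cos(-62°) = 14.5320*0.469472 = 6.8224
b = 14.5320*sin(-62°) = 14.5320*(-0.88295) = -12.8310

6.8224 - 12.8310i


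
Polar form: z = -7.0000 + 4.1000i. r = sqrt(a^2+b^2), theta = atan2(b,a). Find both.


r = sqrt(49+16.81) = sqrt(65.81) = 8.1123
theta = atan2(4.1, -7) = 149.6419 degrees

r = 8.1123, theta = 149.6419 degrees


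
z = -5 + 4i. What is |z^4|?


|z| = sqrt(25+16) = sqrt(41) = 6.4031
|z^4| = |z|^4 = (sqrt(41))^4 = 41^2 = 1681

|z^4| = 1681


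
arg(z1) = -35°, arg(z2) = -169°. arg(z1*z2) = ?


arg(z1*z2) = -35° - 169° = -204°
Normalized to (-180°, 180°]: 156°

156°


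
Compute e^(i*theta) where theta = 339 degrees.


cos(339°) = 0.9336
sin(339°) = -0.3584

e^(i*339°) = 0.9336 - 0.3584i


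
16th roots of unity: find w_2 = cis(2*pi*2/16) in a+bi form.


Angle = 360*2/16 = 45°
a = cos(45°) = 0.7071
b = sin(45°) = 0.7071

0.7071 + 0.7071i


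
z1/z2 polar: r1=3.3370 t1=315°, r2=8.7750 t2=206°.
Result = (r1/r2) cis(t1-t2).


r = 3.3370 / 8.7750 = 0.3803
theta = 315° - 206° = 109° = 109° (mod 360)

0.3803 cis(109°)


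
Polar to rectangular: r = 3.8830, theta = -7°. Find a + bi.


a = 3.8830*cos(-7°) = 3.8830*0.99255 = 3.8541
b = 3.8830*sin(-7°) = 3.8830*(-0.12187) = -0.4732

3.8541 - 0.4732i


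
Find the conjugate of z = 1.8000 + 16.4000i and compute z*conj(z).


z_bar = 1.8000 - 16.4000i
z*z_bar = 1.8^2 + 16.4^2 = 3.24 + 268.96 = 272.2

z_bar = 1.8000 - 16.4000i, z*z_bar = 272.2


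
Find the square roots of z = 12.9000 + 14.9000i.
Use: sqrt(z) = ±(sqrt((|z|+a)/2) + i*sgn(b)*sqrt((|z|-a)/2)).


|z| = sqrt(166.41+222.01) = 19.7084
sqrt((|z|+a)/2) = sqrt((19.7084+12.9)/2) = sqrt(16.3042) = 4.0378
sqrt((|z|-a)/2) = sqrt((19.7084-12.9)/2) = sqrt(3.4042) = 1.8450

±(4.0378 + 1.8450i) i.e. 4.0378 + 1.8450i and -4.0378 - 1.8450i


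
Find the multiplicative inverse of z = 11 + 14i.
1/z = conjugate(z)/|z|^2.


|z|^2 = 121+196 = 317
1/z = (11 - 14i)/317

1/z = 0.0347 - 0.0442i


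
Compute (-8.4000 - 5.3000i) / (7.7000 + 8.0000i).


Conjugate of z2 = 7.7000 - 8.0000i
Numerator: (-8.4000 - 5.3000i)(7.7000 - 8.0000i) = -107.0800 + 26.3900i
Denominator: 7.7^2 + 8^2 = 123.29
Result = (-107.0800 + 26.3900i)/123.29

-0.8685 + 0.2140i


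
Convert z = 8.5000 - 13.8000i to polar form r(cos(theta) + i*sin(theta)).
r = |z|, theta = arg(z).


r = sqrt(72.25+190.44) = sqrt(262.69) = 16.2077
theta = atan2(-13.8, 8.5) = -58.3693 degrees

r = 16.2077, theta = -58.3693 degrees


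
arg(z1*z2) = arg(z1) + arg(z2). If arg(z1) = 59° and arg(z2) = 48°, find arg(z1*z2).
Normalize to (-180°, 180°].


arg(z1*z2) = 59° + 48° = 107°
Normalized to (-180°, 180°]: 107°

107°


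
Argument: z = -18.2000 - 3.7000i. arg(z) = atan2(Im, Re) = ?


Re = -18.2, Im = -3.7
arg = atan2(-3.7, -18.2) = -168.5086 degrees

arg(z) = -168.5086 degrees


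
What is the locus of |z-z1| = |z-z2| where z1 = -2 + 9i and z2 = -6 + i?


Equal distances means the locus is the perpendicular bisector of z1 and z2.
Midpoint = ((-2+(-6))/2, (9+1)/2) = (-4.0000, 5.0000)

Perpendicular bisector through (-4.0000, 5.0000)


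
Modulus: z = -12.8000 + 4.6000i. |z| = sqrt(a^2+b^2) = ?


|z| = sqrt((-12.8)^2 + 4.6^2) = sqrt(163.84 + 21.16) = sqrt(185) = 13.6015

|z| = 13.6015


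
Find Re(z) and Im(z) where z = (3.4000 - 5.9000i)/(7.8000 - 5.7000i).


Multiply by conjugate: (3.4000 - 5.9000i)(7.8000 + 5.7000i) / (7.8^2 + (-5.7)^2)
Numerator real = 3.4*7.8 - (5.9)*(-5.7) = 60.15
Numerator imag = -5.9*7.8 - 3.4*(-5.7) = -26.64
Denominator = 93.33
Re(z) = 60.15/93.33 = 0.6445
Im(z) = -26.64/93.33 = -0.2854

Re(z) = 0.6445, Im(z) = -0.2854


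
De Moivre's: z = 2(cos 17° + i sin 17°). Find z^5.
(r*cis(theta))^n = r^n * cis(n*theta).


r^5 = 2^5 = 32
n*theta = 5*17° = 85° = 85° (mod 360)
a = 32*cos(85°) = 2.7890
b = 32*sin(85°) = 31.8782

32 cis(85°) = 2.7890 + 31.8782i


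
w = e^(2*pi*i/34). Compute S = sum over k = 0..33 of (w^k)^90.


The roots are w_k = w^k with w = e^(2*pi*i/34), and (w^k)^90 = (w^90)^k.
So S = 1 + u + u^2 + ... + u^(33) with u = w^90.
90 = 2*34 + 22, so 90 is not a multiple of 34: u = (w^34)^2 * w^22 = w^22 ≠ 1 (w is a primitive 34th root), while u^34 = (w^34)^90 = 1.
Geometric series: S = (1 - u^34)/(1 - u) = (1 - 1)/(1 - u) = 0

S = 0


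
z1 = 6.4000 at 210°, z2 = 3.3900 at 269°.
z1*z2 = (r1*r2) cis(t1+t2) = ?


r = 6.4000 * 3.3900 = 21.6960
theta = 210° + 269° = 479° = 119° (mod 360)

21.6960 cis(119°)


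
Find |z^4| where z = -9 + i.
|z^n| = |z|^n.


|z| = sqrt(81+1) = sqrt(82) = 9.0554
|z^4| = |z|^4 = (sqrt(82))^4 = 82^2 = 6724

|z^4| = 6724


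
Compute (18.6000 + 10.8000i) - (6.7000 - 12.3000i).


Real: 18.6 - 6.7 = 11.9
Imag: 10.8 + 12.3 = 23.1

11.9000 + 23.1000i


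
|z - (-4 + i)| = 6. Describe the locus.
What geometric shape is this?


|z - z0| = r is a circle with center z0 and radius r.
Center = (-4, 1), radius = 6

Circle with center (-4, 1) and radius 6


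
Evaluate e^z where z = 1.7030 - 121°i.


e^1.7030 = 5.4904
cos(-121°) = -0.51504
sin(-121°) = -0.85717
Real = 5.4904*(-0.51504) = -2.8278
Imag = 5.4904*(-0.85717) = -4.7062

-2.8278 - 4.7062i


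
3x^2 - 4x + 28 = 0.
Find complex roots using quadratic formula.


disc = (-4)^2 - 4*3*28 = 16 - 336 = -320
sqrt(|disc|) = sqrt(320) = 17.8885
Real part = 4/(2*3) = 0.6667
Imag part = 17.8885/(2*3) = 2.9814

0.6667 ± 2.9814i


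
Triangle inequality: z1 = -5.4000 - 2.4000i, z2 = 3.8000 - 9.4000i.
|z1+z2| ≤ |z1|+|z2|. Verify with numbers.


|z1| = sqrt((-5.4)^2 + (-2.4)^2) = sqrt(34.92) = 5.9093
|z2| = sqrt(3.8^2 + (-9.4)^2) = sqrt(102.8) = 10.1390
z1+z2 = -1.6000 - 11.8000i
|z1+z2| = sqrt(141.8) = 11.9080
|z1|+|z2| = 5.9093 + 10.1390 = 16.0483

|z1+z2| = 11.9080 ≤ |z1|+|z2| = 16.0483 (verified)


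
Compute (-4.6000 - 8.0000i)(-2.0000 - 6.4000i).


Real = -4.6*(-2) - (-8)*(-6.4) = 9.2 - 51.2 = -42
Imag = -4.6*(-6.4) - (2)*(-8) = 29.44 + 16 = 45.44

-42.0000 + 45.4400i


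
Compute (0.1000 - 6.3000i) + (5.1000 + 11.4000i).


Real: 0.1 + 5.1 = 5.2
Imag: -6.3 + 11.4 = 5.1

5.2000 + 5.1000i


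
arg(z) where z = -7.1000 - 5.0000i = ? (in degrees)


Re = -7.1, Im = -5
arg = atan2(-5, -7.1) = -144.8458 degrees

arg(z) = -144.8458 degrees


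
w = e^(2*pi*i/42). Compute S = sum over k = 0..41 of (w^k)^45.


The roots are w_k = w^k with w = e^(2*pi*i/42), and (w^k)^45 = (w^45)^k.
So S = 1 + u + u^2 + ... + u^(41) with u = w^45.
45 = 1*42 + 3, so 45 is not a multiple of 42: u = (w^42)^1 * w^3 = w^3 ≠ 1 (w is a primitive 42th root), while u^42 = (w^42)^45 = 1.
Geometric series: S = (1 - u^42)/(1 - u) = (1 - 1)/(1 - u) = 0

S = 0


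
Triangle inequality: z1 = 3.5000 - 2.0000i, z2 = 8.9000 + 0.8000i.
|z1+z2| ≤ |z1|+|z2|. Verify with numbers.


|z1| = sqrt(3.5^2 + (-2)^2) = sqrt(16.25) = 4.0311
|z2| = sqrt(8.9^2 + 0.8^2) = sqrt(79.85) = 8.9359
z1+z2 = 12.4000 - 1.2000i
|z1+z2| = sqrt(155.2) = 12.4579
|z1|+|z2| = 4.0311 + 8.9359 = 12.9670

|z1+z2| = 12.4579 ≤ |z1|+|z2| = 12.9670 (verified)


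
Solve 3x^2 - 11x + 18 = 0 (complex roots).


disc = (-11)^2 - 4*3*18 = 121 - 216 = -95
sqrt(|disc|) = sqrt(95) = 9.7468
Real part = 11/(2*3) = 1.8333
Imag part = 9.7468/(2*3) = 1.6245

1.8333 ± 1.6245i


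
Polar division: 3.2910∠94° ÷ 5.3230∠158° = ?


r = 3.2910 / 5.3230 = 0.6183
theta = 94° - 158° = -64° = 296° (mod 360)

0.6183 cis(296°)


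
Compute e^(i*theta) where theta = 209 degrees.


cos(209°) = -0.8746
sin(209°) = -0.4848

e^(i*209°) = -0.8746 - 0.4848i


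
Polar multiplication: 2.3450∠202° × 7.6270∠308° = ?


r = 2.3450 * 7.6270 = 17.8853
theta = 202° + 308° = 510° = 150° (mod 360)

17.8853 cis(150°)


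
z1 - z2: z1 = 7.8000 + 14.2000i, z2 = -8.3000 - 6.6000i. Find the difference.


Real: 7.8 + 8.3 = 16.1
Imag: 14.2 + 6.6 = 20.8

16.1000 + 20.8000i


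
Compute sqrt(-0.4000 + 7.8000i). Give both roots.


|z| = sqrt(0.16+60.84) = 7.8102
sqrt((|z|+a)/2) = sqrt((7.8102+(-0.4))/2) = sqrt(3.7051) = 1.9249
sqrt((|z|-a)/2) = sqrt((7.8102-(-0.4))/2) = sqrt(4.1051) = 2.0261

±(1.9249 + 2.0261i) i.e. 1.9249 + 2.0261i and -1.9249 - 2.0261i


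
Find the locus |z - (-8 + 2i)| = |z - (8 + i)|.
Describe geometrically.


Equal distances means the locus is the perpendicular bisector of z1 and z2.
Midpoint = ((-8+8)/2, (2+1)/2) = (0, 1.5000)

Perpendicular bisector through (0, 1.5000)


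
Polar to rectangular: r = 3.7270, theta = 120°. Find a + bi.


a = 3.7270*cos(120°) = 3.7270*(-0.5) = -1.8635
b = 3.7270*sin(120°) = 3.7270*0.86603 = 3.2277

-1.8635 + 3.2277i


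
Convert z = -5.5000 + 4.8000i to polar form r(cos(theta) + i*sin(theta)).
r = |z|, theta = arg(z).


r = sqrt(30.25+23.04) = sqrt(53.29) = 7.3000
theta = atan2(4.8, -5.5) = 138.8879 degrees

r = 7.3000, theta = 138.8879 degrees


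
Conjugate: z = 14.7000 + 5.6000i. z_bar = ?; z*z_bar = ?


z_bar = 14.7000 - 5.6000i
z*z_bar = 14.7^2 + 5.6^2 = 216.09 + 31.36 = 247.45

z_bar = 14.7000 - 5.6000i, z*z_bar = 247.45


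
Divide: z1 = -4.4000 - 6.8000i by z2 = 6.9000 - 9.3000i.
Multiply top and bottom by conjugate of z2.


Conjugate of z2 = 6.9000 + 9.3000i
Numerator: (-4.4000 - 6.8000i)(6.9000 + 9.3000i) = 32.8800 - 87.8400i
Denominator: 6.9^2 + (-9.3)^2 = 134.1
Result = (32.8800 - 87.8400i)/134.1

0.2452 - 0.6550i


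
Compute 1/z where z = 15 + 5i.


|z|^2 = 225+25 = 250
1/z = (15 - 5i)/250

1/z = 0.0600 - 0.0200i


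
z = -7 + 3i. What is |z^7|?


|z| = sqrt(49+9) = sqrt(58) = 7.6158
|z^7| = |z|^7 = (sqrt(58))^7 = 58^3 * sqrt(58) = 195112*sqrt(58)

|z^7| = 195112*sqrt(58) ≈ 1485928.7222


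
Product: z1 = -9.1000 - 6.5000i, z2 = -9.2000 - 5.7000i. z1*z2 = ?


Real = -9.1*(-9.2) - (-6.5)*(-5.7) = 83.72 - 37.05 = 46.67
Imag = -9.1*(-5.7) - (9.2)*(-6.5) = 51.87 + 59.8 = 111.67

46.6700 + 111.6700i


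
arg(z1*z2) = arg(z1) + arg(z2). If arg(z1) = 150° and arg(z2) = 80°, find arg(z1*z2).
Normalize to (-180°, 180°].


arg(z1*z2) = 150° + 80° = 230°
Normalized to (-180°, 180°]: -130°

-130°


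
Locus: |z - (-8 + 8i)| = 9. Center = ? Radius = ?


|z - z0| = r is a circle with center z0 and radius r.
Center = (-8, 8), radius = 9

Circle with center (-8, 8) and radius 9


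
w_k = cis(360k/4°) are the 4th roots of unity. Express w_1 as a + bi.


Angle = 360*1/4 = 90°
a = cos(90°) = 0
b = sin(90°) = 1.0000

0 + 1.0000i


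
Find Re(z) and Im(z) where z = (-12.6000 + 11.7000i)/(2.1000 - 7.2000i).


Multiply by conjugate: (-12.6000 + 11.7000i)(2.1000 + 7.2000i) / (2.1^2 + (-7.2)^2)
Numerator real = -12.6*2.1 + 11.7*(-7.2) = -110.7
Numerator imag = 11.7*2.1 - (-12.6)*(-7.2) = -66.15
Denominator = 56.25
Re(z) = -110.7/56.25 = -1.9680
Im(z) = -66.15/56.25 = -1.1760

Re(z) = -1.9680, Im(z) = -1.1760


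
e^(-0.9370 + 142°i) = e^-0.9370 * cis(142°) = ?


e^-0.9370 = 0.3918
cos(142°) = -0.788
sin(142°) = 0.6157
Real = 0.3918*(-0.788) = -0.3087
Imag = 0.3918*0.6157 = 0.2412

-0.3087 + 0.2412i


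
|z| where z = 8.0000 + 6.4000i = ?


|z| = sqrt(8^2 + 6.4^2) = sqrt(64 + 40.96) = sqrt(104.96) = 10.2450

|z| = 10.2450


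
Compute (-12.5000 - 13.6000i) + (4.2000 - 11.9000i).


Real: -12.5 + 4.2 = -8.3
Imag: -13.6 - 11.9 = -25.5

-8.3000 - 25.5000i


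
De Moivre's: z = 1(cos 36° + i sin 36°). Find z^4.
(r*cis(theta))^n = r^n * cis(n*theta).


r^4 = 1^4 = 1
n*theta = 4*36° = 144° = 144° (mod 360)
a = 1*cos(144°) = -0.8090
b = 1*sin(144°) = 0.5878

1 cis(144°) = -0.8090 + 0.5878i


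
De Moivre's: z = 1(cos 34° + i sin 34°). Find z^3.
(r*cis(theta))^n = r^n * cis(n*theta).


r^3 = 1^3 = 1
n*theta = 3*34° = 102° = 102° (mod 360)
a = 1*cos(102°) = -0.2079
b = 1*sin(102°) = 0.9781

1 cis(102°) = -0.2079 + 0.9781i


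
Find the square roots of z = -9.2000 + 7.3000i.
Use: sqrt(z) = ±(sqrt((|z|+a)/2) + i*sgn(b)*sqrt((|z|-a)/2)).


|z| = sqrt(84.64+53.29) = 11.7444
sqrt((|z|+a)/2) = sqrt((11.7444+(-9.2))/2) = sqrt(1.2722) = 1.1279
sqrt((|z|-a)/2) = sqrt((11.7444-(-9.2))/2) = sqrt(10.4722) = 3.2361

±(1.1279 + 3.2361i) i.e. 1.1279 + 3.2361i and -1.1279 - 3.2361i


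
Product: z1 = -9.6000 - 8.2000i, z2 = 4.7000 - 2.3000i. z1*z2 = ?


Real = -9.6*4.7 - (-8.2)*(-2.3) = -45.12 - 18.86 = -63.98
Imag = -9.6*(-2.3) + 4.7*(-8.2) = 22.08 - (38.54) = -16.46

-63.9800 - 16.4600i


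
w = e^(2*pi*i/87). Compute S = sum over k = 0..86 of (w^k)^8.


The roots are w_k = w^k with w = e^(2*pi*i/87), and (w^k)^8 = (w^8)^k.
So S = 1 + u + u^2 + ... + u^(86) with u = w^8.
8 = 0*87 + 8, so 8 is not a multiple of 87: u = w^8 ≠ 1 (w is a primitive 87th root), while u^87 = (w^87)^8 = 1.
Geometric series: S = (1 - u^87)/(1 - u) = (1 - 1)/(1 - u) = 0

S = 0


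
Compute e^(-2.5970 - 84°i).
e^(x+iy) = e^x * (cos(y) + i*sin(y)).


e^-2.5970 = 0.0745
cos(-84°) = 0.1045
sin(-84°) = -0.9945
Real = 0.0745*0.1045 = 0.0078
Imag = 0.0745*(-0.9945) = -0.0741

0.0078 - 0.0741i


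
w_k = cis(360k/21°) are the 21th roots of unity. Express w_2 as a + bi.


Angle = 360*2/21 = 34.2857°
a = cos(34.2857°) = 0.8262
b = sin(34.2857°) = 0.5633

0.8262 + 0.5633i


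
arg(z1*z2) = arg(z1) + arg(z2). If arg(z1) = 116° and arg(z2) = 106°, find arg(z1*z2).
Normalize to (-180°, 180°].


arg(z1*z2) = 116° + 106° = 222°
Normalized to (-180°, 180°]: -138°

-138°


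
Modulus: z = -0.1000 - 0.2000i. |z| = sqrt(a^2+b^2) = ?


|z| = sqrt((-0.1)^2 + (-0.2)^2) = sqrt(0.01 + 0.04) = sqrt(0.05) = 0.2236

|z| = 0.2236


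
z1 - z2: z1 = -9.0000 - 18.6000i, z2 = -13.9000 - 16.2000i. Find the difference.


Real: -9 + 13.9 = 4.9
Imag: -18.6 + 16.2 = -2.4

4.9000 - 2.4000i


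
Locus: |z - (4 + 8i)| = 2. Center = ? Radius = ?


|z - z0| = r is a circle with center z0 and radius r.
Center = (4, 8), radius = 2

Circle with center (4, 8) and radius 2


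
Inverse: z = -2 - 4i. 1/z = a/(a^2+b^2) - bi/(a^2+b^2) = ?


|z|^2 = 4+16 = 20
1/z = (-2 + 4i)/20

1/z = -0.1000 + 0.2000i


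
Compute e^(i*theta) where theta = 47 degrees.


cos(47°) = 0.6820
sin(47°) = 0.7314

e^(i*47°) = 0.6820 + 0.7314i


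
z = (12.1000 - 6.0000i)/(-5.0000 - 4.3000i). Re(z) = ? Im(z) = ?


Multiply by conjugate: (12.1000 - 6.0000i)(-5.0000 + 4.3000i) / ((-5)^2 + (-4.3)^2)
Numerator real = 12.1*(-5) - (6)*(-4.3) = -34.7
Numerator imag = -6*(-5) - 12.1*(-4.3) = 82.03
Denominator = 43.49
Re(z) = -34.7/43.49 = -0.7979
Im(z) = 82.03/43.49 = 1.8862

Re(z) = -0.7979, Im(z) = 1.8862


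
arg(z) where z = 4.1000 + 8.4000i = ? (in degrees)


Re = 4.1, Im = 8.4
arg = atan2(8.4, 4.1) = 63.9832 degrees

arg(z) = 63.9832 degrees


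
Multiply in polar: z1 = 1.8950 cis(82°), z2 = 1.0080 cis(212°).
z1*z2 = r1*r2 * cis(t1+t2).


r = 1.8950 * 1.0080 = 1.9102
theta = 82° + 212° = 294° = 294° (mod 360)

1.9102 cis(294°)


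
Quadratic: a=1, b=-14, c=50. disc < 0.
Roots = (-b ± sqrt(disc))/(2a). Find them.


disc = (-14)^2 - 4*1*50 = 196 - 200 = -4
sqrt(|disc|) = sqrt(4) = 2.0000
Real part = 14/(2*1) = 7.0000
Imag part = 2.0000/(2*1) = 1.0000

7.0000 ± 1.0000i


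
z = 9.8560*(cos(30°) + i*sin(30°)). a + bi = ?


a = 9.8560*cos(30°) = 9.8560*0.866025 = 8.5355
b = 9.8560*sin(30°) = 9.8560*0.5 = 4.9280

8.5355 + 4.9280i


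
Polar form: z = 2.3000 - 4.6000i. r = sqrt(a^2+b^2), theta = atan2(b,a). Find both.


r = sqrt(5.29+21.16) = sqrt(26.45) = 5.1430
theta = atan2(-4.6, 2.3) = -63.4349 degrees

r = 5.1430, theta = -63.4349 degrees


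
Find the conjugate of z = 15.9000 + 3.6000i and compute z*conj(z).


z_bar = 15.9000 - 3.6000i
z*z_bar = 15.9^2 + 3.6^2 = 252.81 + 12.96 = 265.77

z_bar = 15.9000 - 3.6000i, z*z_bar = 265.77


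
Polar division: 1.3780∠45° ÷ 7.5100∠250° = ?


r = 1.3780 / 7.5100 = 0.1835
theta = 45° - 250° = -205° = 155° (mod 360)

0.1835 cis(155°)


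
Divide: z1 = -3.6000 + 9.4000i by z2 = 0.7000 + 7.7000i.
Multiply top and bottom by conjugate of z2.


Conjugate of z2 = 0.7000 - 7.7000i
Numerator: (-3.6000 + 9.4000i)(0.7000 - 7.7000i) = 69.8600 + 34.3000i
Denominator: 0.7^2 + 7.7^2 = 59.78
Result = (69.8600 + 34.3000i)/59.78

1.1686 + 0.5738i


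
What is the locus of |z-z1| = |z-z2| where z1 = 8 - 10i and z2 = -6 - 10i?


Equal distances means the locus is the perpendicular bisector of z1 and z2.
Midpoint = ((8+(-6))/2, (-10+(-10))/2) = (1.0000, -10.0000)

Perpendicular bisector through (1.0000, -10.0000)


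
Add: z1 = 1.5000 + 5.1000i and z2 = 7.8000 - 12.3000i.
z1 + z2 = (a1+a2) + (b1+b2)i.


Real: 1.5 + 7.8 = 9.3
Imag: 5.1 - 12.3 = -7.2

9.3000 - 7.2000i


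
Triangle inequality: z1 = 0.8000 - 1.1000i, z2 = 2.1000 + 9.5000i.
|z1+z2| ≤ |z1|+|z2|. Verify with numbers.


|z1| = sqrt(0.8^2 + (-1.1)^2) = sqrt(1.85) = 1.3601
|z2| = sqrt(2.1^2 + 9.5^2) = sqrt(94.66) = 9.7293
z1+z2 = 2.9000 + 8.4000i
|z1+z2| = sqrt(78.97) = 8.8865
|z1|+|z2| = 1.3601 + 9.7293 = 11.0894

|z1+z2| = 8.8865 ≤ |z1|+|z2| = 11.0894 (verified)


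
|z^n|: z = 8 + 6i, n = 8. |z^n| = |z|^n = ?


|z| = sqrt(64+36) = sqrt(100) = 10
|z^8| = |z|^8 = 10^8 = 100000000

|z^8| = 100000000


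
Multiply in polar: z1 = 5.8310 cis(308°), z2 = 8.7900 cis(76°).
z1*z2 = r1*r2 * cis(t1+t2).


r = 5.8310 * 8.7900 = 51.2545
theta = 308° + 76° = 384° = 24° (mod 360)

51.2545 cis(24°)


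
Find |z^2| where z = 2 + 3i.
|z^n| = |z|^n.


|z| = sqrt(4+9) = sqrt(13) = 3.6056
|z^2| = |z|^2 = (sqrt(13))^2 = 13

|z^2| = 13


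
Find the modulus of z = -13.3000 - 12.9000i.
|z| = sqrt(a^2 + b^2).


|z| = sqrt((-13.3)^2 + (-12.9)^2) = sqrt(176.89 + 166.41) = sqrt(343.3) = 18.5284

|z| = 18.5284


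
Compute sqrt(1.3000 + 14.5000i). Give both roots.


|z| = sqrt(1.69+210.25) = 14.5582
sqrt((|z|+a)/2) = sqrt((14.5582+1.3)/2) = sqrt(7.9291) = 2.8159
sqrt((|z|-a)/2) = sqrt((14.5582-1.3)/2) = sqrt(6.6291) = 2.5747

±(2.8159 + 2.5747i) i.e. 2.8159 + 2.5747i and -2.8159 - 2.5747i


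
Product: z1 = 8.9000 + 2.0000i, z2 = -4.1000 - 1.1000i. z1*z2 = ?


Real = 8.9*(-4.1) - 2*(-1.1) = -36.49 - (-2.2) = -34.29
Imag = 8.9*(-1.1) - (4.1)*2 = -9.79 - (8.2) = -17.99

-34.2900 - 17.9900i


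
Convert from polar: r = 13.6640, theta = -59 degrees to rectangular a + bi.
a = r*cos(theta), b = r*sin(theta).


a = 13.6640*cos(-59°) = 13.6640*0.51504 = 7.0375
b = 13.6640*sin(-59°) = 13.6640*(-0.857167) = -11.7123

7.0375 - 11.7123i


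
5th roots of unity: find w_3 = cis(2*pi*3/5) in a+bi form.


Angle = 360*3/5 = 216°
a = cos(216°) = -0.8090
b = sin(216°) = -0.5878

-0.8090 - 0.5878i


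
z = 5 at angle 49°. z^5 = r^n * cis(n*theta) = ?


r^5 = 5^5 = 3125
n*theta = 5*49° = 245° = 245° (mod 360)
a = 3125*cos(245°) = -1320.6821
b = 3125*sin(245°) = -2832.2118

3125 cis(245°) = -1320.6821 - 2832.2118i


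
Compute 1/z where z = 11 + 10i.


|z|^2 = 121+100 = 221
1/z = (11 - 10i)/221

1/z = 0.0498 - 0.0452i


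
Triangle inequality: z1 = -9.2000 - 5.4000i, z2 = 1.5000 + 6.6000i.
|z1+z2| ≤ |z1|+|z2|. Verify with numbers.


|z1| = sqrt((-9.2)^2 + (-5.4)^2) = sqrt(113.8) = 10.6677
|z2| = sqrt(1.5^2 + 6.6^2) = sqrt(45.81) = 6.7683
z1+z2 = -7.7000 + 1.2000i
|z1+z2| = sqrt(60.73) = 7.7929
|z1|+|z2| = 10.6677 + 6.7683 = 17.4360

|z1+z2| = 7.7929 ≤ |z1|+|z2| = 17.4360 (verified)


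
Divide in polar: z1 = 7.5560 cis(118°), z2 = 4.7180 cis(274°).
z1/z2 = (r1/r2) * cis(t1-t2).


r = 7.5560 / 4.7180 = 1.6015
theta = 118° - 274° = -156° = 204° (mod 360)

1.6015 cis(204°)


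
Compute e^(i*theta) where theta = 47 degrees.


cos(47°) = 0.6820
sin(47°) = 0.7314

e^(i*47°) = 0.6820 + 0.7314i


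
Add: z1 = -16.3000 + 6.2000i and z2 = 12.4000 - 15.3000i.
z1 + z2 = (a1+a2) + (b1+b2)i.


Real: -16.3 + 12.4 = -3.9
Imag: 6.2 - 15.3 = -9.1

-3.9000 - 9.1000i


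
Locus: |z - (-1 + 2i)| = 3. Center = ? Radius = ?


|z - z0| = r is a circle with center z0 and radius r.
Center = (-1, 2), radius = 3

Circle with center (-1, 2) and radius 3


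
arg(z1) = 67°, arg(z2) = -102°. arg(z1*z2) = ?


arg(z1*z2) = 67° - 102° = -35°
Normalized to (-180°, 180°]: -35°

-35°


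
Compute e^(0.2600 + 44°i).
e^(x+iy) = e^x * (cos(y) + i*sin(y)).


e^0.2600 = 1.2969
cos(44°) = 0.7193
sin(44°) = 0.69466
Real = 1.2969*0.7193 = 0.9329
Imag = 1.2969*0.69466 = 0.9009

0.9329 + 0.9009i


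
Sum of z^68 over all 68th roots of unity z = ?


The roots are w_k = w^k with w = e^(2*pi*i/68), and (w^k)^68 = (w^68)^k.
So S = 1 + u + u^2 + ... + u^(67) with u = w^68.
68 = 1*68 + 0, so 68 is a multiple of 68 and u = (w^68)^1 = 1.
Every one of the 68 terms equals 1: S = 68

S = 68


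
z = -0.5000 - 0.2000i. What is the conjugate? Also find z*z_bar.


z_bar = -0.5000 + 0.2000i
z*z_bar = (-0.5)^2 + (-0.2)^2 = 0.25 + 0.04 = 0.29

z_bar = -0.5000 + 0.2000i, z*z_bar = 0.29


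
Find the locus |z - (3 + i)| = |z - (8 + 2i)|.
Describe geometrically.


Equal distances means the locus is the perpendicular bisector of z1 and z2.
Midpoint = ((3+8)/2, (1+2)/2) = (5.5000, 1.5000)

Perpendicular bisector through (5.5000, 1.5000)


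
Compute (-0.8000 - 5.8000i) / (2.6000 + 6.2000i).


Conjugate of z2 = 2.6000 - 6.2000i
Numerator: (-0.8000 - 5.8000i)(2.6000 - 6.2000i) = -38.0400 - 10.1200i
Denominator: 2.6^2 + 6.2^2 = 45.2
Result = (-38.0400 - 10.1200i)/45.2

-0.8416 - 0.2239i


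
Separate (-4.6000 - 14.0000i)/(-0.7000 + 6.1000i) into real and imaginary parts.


Multiply by conjugate: (-4.6000 - 14.0000i)(-0.7000 - 6.1000i) / ((-0.7)^2 + 6.1^2)
Numerator real = -4.6*(-0.7) - (14)*6.1 = -82.18
Numerator imag = -14*(-0.7) - (-4.6)*6.1 = 37.86
Denominator = 37.7
Re(z) = -82.18/37.7 = -2.1798
Im(z) = 37.86/37.7 = 1.0042

Re(z) = -2.1798, Im(z) = 1.0042


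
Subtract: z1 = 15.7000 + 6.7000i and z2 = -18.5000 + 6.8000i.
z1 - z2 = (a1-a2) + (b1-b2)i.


Real: 15.7 + 18.5 = 34.2
Imag: 6.7 - 6.8 = -0.1

34.2000 - 0.1000i


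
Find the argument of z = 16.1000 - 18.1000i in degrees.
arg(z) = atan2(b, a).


Re = 16.1, Im = -18.1
arg = atan2(-18.1, 16.1) = -48.3468 degrees

arg(z) = -48.3468 degrees


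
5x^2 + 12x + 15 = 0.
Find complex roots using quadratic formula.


disc = 12^2 - 4*5*15 = 144 - 300 = -156
sqrt(|disc|) = sqrt(156) = 12.4900
Real part = -12/(2*5) = -1.2000
Imag part = 12.4900/(2*5) = 1.2490

-1.2000 ± 1.2490i


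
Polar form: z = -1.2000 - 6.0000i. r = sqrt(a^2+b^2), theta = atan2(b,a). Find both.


r = sqrt(1.44+36) = sqrt(37.44) = 6.1188
theta = atan2(-6, -1.2) = -101.3099 degrees

r = 6.1188, theta = -101.3099 degrees


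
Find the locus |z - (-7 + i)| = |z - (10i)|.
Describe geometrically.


Equal distances means the locus is the perpendicular bisector of z1 and z2.
Midpoint = ((-7+0)/2, (1+10)/2) = (-3.5000, 5.5000)

Perpendicular bisector through (-3.5000, 5.5000)


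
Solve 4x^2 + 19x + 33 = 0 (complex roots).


disc = 19^2 - 4*4*33 = 361 - 528 = -167
sqrt(|disc|) = sqrt(167) = 12.9228
Real part = -19/(2*4) = -2.3750
Imag part = 12.9228/(2*4) = 1.6154

-2.3750 ± 1.6154i


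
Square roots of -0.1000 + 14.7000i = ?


|z| = sqrt(0.01+216.09) = 14.7003
sqrt((|z|+a)/2) = sqrt((14.7003+(-0.1))/2) = sqrt(7.3002) = 2.7019
sqrt((|z|-a)/2) = sqrt((14.7003-(-0.1))/2) = sqrt(7.4002) = 2.7203

±(2.7019 + 2.7203i) i.e. 2.7019 + 2.7203i and -2.7019 - 2.7203i


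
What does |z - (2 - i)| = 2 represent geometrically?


|z - z0| = r is a circle with center z0 and radius r.
Center = (2, -1), radius = 2

Circle with center (2, -1) and radius 2


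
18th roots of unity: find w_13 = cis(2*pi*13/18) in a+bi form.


Angle = 360*13/18 = 260°
a = cos(260°) = -0.1736
b = sin(260°) = -0.9848

-0.1736 - 0.9848i


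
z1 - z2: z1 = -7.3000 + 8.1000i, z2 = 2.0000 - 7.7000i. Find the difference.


Real: -7.3 - 2 = -9.3
Imag: 8.1 + 7.7 = 15.8

-9.3000 + 15.8000i


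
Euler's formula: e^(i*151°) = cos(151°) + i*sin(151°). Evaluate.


cos(151°) = -0.8746
sin(151°) = 0.4848

e^(i*151°) = -0.8746 + 0.4848i


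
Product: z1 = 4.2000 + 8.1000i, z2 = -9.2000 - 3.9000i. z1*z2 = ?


Real = 4.2*(-9.2) - 8.1*(-3.9) = -38.64 - (-31.59) = -7.05
Imag = 4.2*(-3.9) - (9.2)*8.1 = -16.38 - (74.52) = -90.9

-7.0500 - 90.9000i


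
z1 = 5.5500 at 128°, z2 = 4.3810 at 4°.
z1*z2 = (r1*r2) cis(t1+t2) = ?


r = 5.5500 * 4.3810 = 24.3146
theta = 128° + 4° = 132° = 132° (mod 360)

24.3146 cis(132°)


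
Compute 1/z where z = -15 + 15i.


|z|^2 = 225+225 = 450
1/z = (-15 - 15i)/450

1/z = -0.0333 - 0.0333i


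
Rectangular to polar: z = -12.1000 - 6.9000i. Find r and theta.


r = sqrt(146.41+47.61) = sqrt(194.02) = 13.9291
theta = atan2(-6.9, -12.1) = -150.3061 degrees

r = 13.9291, theta = -150.3061 degrees


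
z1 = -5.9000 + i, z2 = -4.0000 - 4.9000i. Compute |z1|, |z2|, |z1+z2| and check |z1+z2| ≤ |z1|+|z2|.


|z1| = sqrt((-5.9)^2 + 1^2) = sqrt(35.81) = 5.9841
|z2| = sqrt((-4)^2 + (-4.9)^2) = sqrt(40.01) = 6.3253
z1+z2 = -9.9000 - 3.9000i
|z1+z2| = sqrt(113.22) = 10.6405
|z1|+|z2| = 5.9841 + 6.3253 = 12.3094

|z1+z2| = 10.6405 ≤ |z1|+|z2| = 12.3094 (verified)


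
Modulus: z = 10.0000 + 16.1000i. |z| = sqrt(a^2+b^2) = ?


|z| = sqrt(10^2 + 16.1^2) = sqrt(100 + 259.21) = sqrt(359.21) = 18.9528

|z| = 18.9528


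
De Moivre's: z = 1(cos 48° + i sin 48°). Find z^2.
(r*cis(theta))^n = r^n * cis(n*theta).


r^2 = 1^2 = 1
n*theta = 2*48° = 96° = 96° (mod 360)
a = 1*cos(96°) = -0.1045
b = 1*sin(96°) = 0.9945

1 cis(96°) = -0.1045 + 0.9945i


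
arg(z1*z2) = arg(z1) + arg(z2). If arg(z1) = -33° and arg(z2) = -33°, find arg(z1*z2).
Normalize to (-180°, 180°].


arg(z1*z2) = -33° - 33° = -66°
Normalized to (-180°, 180°]: -66°

-66°


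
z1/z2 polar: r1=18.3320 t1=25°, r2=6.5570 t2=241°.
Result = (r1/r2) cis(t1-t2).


r = 18.3320 / 6.5570 = 2.7958
theta = 25° - 241° = -216° = 144° (mod 360)

2.7958 cis(144°)


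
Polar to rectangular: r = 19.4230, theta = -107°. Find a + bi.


a = 19.4230*cos(-107°) = 19.4230*(-0.29237) = -5.6787
b = 19.4230*sin(-107°) = 19.4230*(-0.956305) = -18.5743

-5.6787 - 18.5743i


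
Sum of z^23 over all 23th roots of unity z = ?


The roots are w_k = w^k with w = e^(2*pi*i/23), and (w^k)^23 = (w^23)^k.
So S = 1 + u + u^2 + ... + u^(22) with u = w^23.
23 = 1*23 + 0, so 23 is a multiple of 23 and u = (w^23)^1 = 1.
Every one of the 23 terms equals 1: S = 23

S = 23


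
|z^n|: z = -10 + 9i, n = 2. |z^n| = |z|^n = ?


|z| = sqrt(100+81) = sqrt(181) = 13.4536
|z^2| = |z|^2 = (sqrt(181))^2 = 181

|z^2| = 181


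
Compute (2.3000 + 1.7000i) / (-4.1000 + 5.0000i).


Conjugate of z2 = -4.1000 - 5.0000i
Numerator: (2.3000 + 1.7000i)(-4.1000 - 5.0000i) = -0.9300 - 18.4700i
Denominator: (-4.1)^2 + 5^2 = 41.81
Result = (-0.9300 - 18.4700i)/41.81

-0.0222 - 0.4418i


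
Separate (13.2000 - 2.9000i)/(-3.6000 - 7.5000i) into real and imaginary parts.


Multiply by conjugate: (13.2000 - 2.9000i)(-3.6000 + 7.5000i) / ((-3.6)^2 + (-7.5)^2)
Numerator real = 13.2*(-3.6) - (2.9)*(-7.5) = -25.77
Numerator imag = -2.9*(-3.6) - 13.2*(-7.5) = 109.44
Denominator = 69.21
Re(z) = -25.77/69.21 = -0.3723
Im(z) = 109.44/69.21 = 1.5813

Re(z) = -0.3723, Im(z) = 1.5813


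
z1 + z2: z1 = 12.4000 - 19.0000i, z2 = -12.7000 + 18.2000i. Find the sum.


Real: 12.4 - 12.7 = -0.3
Imag: -19 + 18.2 = -0.8

-0.3000 - 0.8000i


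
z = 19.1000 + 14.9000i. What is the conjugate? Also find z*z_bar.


z_bar = 19.1000 - 14.9000i
z*z_bar = 19.1^2 + 14.9^2 = 364.81 + 222.01 = 586.82

z_bar = 19.1000 - 14.9000i, z*z_bar = 586.82


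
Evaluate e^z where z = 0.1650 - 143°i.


e^0.1650 = 1.1794
cos(-143°) = -0.7986
sin(-143°) = -0.6018
Real = 1.1794*(-0.7986) = -0.9419
Imag = 1.1794*(-0.6018) = -0.7098

-0.9419 - 0.7098i


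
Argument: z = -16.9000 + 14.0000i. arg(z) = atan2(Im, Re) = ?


Re = -16.9, Im = 14
arg = atan2(14, -16.9) = 140.3616 degrees

arg(z) = 140.3616 degrees
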